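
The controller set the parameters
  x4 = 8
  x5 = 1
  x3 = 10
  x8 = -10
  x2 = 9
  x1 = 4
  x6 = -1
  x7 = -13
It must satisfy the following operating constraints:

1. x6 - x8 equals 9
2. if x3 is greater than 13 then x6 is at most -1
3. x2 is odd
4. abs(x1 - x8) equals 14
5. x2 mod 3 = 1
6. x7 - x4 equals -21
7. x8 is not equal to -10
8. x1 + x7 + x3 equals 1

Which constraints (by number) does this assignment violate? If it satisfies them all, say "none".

No — constraints 5 and 7 are not satisfied.

1. x6 - x8 = -1 - (-10) = 9  true
2. x3 = 10, not > 13; antecedent false, conditional vacuously true  true
3. x2 = 9 is odd  true
4. abs(4 - (-10)) = 14  true
5. 9 mod 3 = 0, not 1  false
6. x7 - x4 = -13 - 8 = -21  true
7. x8 = -10, but -10 is required to differ  false
8. x1 + x7 + x3 = 4 + (-13) + 10 = 1  true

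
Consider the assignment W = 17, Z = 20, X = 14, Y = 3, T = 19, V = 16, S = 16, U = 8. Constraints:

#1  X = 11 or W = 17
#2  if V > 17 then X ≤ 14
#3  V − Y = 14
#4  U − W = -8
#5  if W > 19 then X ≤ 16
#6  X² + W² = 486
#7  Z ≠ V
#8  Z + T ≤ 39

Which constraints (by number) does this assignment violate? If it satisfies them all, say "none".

Constraints 3, 4, and 6 are violated.

#1 X = 14 ≠ 11, but W = 17 = 17 (second disjunct) — OK.
#2 V = 16, not > 17; antecedent false, conditional vacuously true — OK.
#3 V − Y = 16 − 3 = 13, not 14 — violated.
#4 U − W = 8 − 17 = -9, not -8 — violated.
#5 W = 17, not > 19; antecedent false, conditional vacuously true — OK.
#6 X² + W² = 14² + 17² = 196 + 289 = 485, not 486 — violated.
#7 Z = 20, V = 16; distinct — OK.
#8 Z + T = 20 + 19 = 39; 39 ≤ 39 — OK.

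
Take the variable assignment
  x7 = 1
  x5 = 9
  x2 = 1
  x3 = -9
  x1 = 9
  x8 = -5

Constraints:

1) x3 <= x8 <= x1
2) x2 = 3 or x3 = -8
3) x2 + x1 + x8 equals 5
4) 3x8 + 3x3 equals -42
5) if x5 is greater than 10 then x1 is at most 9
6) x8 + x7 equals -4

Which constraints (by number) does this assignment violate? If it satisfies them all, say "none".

Violated: 2.

1) values -9 <= -5 <= 9  yes
2) x2 = 1 ≠ 3 and x3 = -9 ≠ -8; both disjuncts false  no
3) x2 + x1 + x8 = 1 + 9 + (-5) = 5  yes
4) 3x8 + 3x3 = 3(-5) + 3(-9) = -42  yes
5) x5 = 9, not > 10; antecedent false, conditional vacuously true  yes
6) x8 + x7 = -5 + 1 = -4  yes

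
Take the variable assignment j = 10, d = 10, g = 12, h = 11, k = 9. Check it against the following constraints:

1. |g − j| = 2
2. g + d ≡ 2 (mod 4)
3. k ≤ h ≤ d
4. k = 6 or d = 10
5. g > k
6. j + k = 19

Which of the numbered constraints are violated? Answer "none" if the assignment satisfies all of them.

1. |12 − 10| = 2  ✔
2. g + d = 22; 22 mod 4 = 2  ✔
3. values 9, 11, 10; h = 11 is not ≤ d = 10  ✘
4. k = 9 ≠ 6, but d = 10 = 10 (second disjunct)  ✔
5. g = 12, k = 9; 12 > 9  ✔
6. j + k = 10 + 9 = 19  ✔

Constraint 3 does not hold.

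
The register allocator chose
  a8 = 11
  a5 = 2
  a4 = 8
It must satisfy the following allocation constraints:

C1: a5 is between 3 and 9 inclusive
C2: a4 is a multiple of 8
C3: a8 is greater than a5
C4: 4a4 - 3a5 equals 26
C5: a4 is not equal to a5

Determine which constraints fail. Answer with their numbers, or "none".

No — constraint 1 is not satisfied.

C1: a5 = 2 is outside [3, 9]  ✗
C2: 8 / 8 = 1, so 8 divides 8  ✓
C3: a8 = 11, a5 = 2; 11 > 2  ✓
C4: 4a4 - 3a5 = 4(8) - 3(2) = 26  ✓
C5: a4 = 8, a5 = 2; distinct  ✓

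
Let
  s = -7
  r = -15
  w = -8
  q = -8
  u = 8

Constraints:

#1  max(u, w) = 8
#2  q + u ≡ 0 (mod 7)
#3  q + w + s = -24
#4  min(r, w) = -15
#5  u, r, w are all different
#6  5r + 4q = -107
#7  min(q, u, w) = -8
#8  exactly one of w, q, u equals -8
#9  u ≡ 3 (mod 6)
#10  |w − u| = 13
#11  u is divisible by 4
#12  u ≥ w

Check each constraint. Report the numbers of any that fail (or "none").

Violated: 3, 8, 9, 10.

#1 max(8, -8) = 8 — holds.
#2 q + u = 0; 0 mod 7 = 0 — holds.
#3 q + w + s = -8 + (-8) + (-7) = -23, not -24 — does not hold.
#4 min(-15, -8) = -15 — holds.
#5 values 8, -15, -8 are pairwise distinct — holds.
#6 5r + 4q = 5(-15) + 4(-8) = -107 — holds.
#7 min(-8, 8, -8) = -8 — holds.
#8 w=-8, q=-8, u=8; 2 of them equal -8, not exactly one — does not hold.
#9 8 mod 6 = 2, not 3 — does not hold.
#10 |-8 − 8| = 16, not 13 — does not hold.
#11 8 / 4 = 2, so 4 divides 8 — holds.
#12 u = 8, w = -8; 8 ≥ -8 — holds.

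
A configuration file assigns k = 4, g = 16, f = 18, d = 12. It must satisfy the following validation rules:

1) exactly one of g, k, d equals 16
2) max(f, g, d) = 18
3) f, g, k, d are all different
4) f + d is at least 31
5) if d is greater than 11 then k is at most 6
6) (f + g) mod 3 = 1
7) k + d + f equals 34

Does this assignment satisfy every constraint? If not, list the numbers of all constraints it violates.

Constraint 4 is violated.

1) g=16, k=4, d=12; 1 of them equals 16 — holds.
2) max(18, 16, 12) = 18 — holds.
3) values 18, 16, 4, 12 are pairwise distinct — holds.
4) f + d = 18 + 12 = 30; 30 < 31, bound 31 not met — does not hold.
5) d = 12 > 11, so we need k ≤ 6; k = 4 ≤ 6 — holds.
6) f + g = 34; 34 mod 3 = 1 — holds.
7) k + d + f = 4 + 12 + 18 = 34 — holds.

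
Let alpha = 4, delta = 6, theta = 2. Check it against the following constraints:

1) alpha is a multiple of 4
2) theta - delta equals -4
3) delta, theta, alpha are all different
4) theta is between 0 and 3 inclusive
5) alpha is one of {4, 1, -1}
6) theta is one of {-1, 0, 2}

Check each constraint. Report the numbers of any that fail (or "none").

1) 4 / 4 = 1, so 4 divides 4 — OK.
2) theta - delta = 2 - 6 = -4 — OK.
3) values 6, 2, 4 are pairwise distinct — OK.
4) theta = 2 lies in [0, 3] — OK.
5) alpha = 4 is in {4, 1, -1} — OK.
6) theta = 2 is in {-1, 0, 2} — OK.

None — every constraint holds.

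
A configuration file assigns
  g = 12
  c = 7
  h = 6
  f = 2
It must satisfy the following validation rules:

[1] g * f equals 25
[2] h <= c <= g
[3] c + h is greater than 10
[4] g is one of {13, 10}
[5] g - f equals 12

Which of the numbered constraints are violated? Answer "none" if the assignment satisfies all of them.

Violated: 1, 4, and 5.

[1] g * f = 12 * 2 = 24, not 25  ✗
[2] values 6 <= 7 <= 12  ✓
[3] c + h = 7 + 6 = 13; 13 > 10  ✓
[4] g = 12 is not in {13, 10}  ✗
[5] g - f = 12 - 2 = 10, not 12  ✗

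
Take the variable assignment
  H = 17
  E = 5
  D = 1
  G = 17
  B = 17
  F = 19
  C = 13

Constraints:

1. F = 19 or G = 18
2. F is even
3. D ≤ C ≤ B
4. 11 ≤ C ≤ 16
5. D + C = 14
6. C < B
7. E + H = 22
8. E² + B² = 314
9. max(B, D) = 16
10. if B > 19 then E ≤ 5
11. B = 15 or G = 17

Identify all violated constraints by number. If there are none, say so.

Violated: 2, 9.

1. F = 19 = 19 (first disjunct) — satisfied.
2. F = 19 is odd — violated.
3. values 1 ≤ 13 ≤ 17 — satisfied.
4. C = 13 lies in [11, 16] — satisfied.
5. D + C = 1 + 13 = 14 — satisfied.
6. C = 13, B = 17; 13 < 17 — satisfied.
7. E + H = 5 + 17 = 22 — satisfied.
8. E² + B² = 5² + 17² = 25 + 289 = 314 — satisfied.
9. max(17, 1) = 17, not 16 — violated.
10. B = 17, not > 19; antecedent false, conditional vacuously true — satisfied.
11. B = 17 ≠ 15, but G = 17 = 17 (second disjunct) — satisfied.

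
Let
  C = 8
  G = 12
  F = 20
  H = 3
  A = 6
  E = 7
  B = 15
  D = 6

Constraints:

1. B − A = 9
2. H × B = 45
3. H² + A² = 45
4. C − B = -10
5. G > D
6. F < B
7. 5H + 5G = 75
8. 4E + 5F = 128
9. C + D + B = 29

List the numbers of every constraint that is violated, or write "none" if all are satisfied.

No — constraints 4 and 6 are not satisfied.

1. B − A = 15 − 6 = 9  holds
2. H × B = 3 × 15 = 45  holds
3. H² + A² = 3² + 6² = 9 + 36 = 45  holds
4. C − B = 8 − 15 = -7, not -10  fails
5. G = 12, D = 6; 12 > 6  holds
6. F = 20, B = 15; 20 ≥ 15 (want <)  fails
7. 5H + 5G = 5(3) + 5(12) = 75  holds
8. 4E + 5F = 4(7) + 5(20) = 128  holds
9. C + D + B = 8 + 6 + 15 = 29  holds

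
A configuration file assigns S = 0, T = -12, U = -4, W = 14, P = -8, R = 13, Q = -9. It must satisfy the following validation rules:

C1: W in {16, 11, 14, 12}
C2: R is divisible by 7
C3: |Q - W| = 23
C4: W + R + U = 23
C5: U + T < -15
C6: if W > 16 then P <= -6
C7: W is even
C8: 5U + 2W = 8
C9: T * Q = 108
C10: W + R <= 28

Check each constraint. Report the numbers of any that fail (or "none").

Constraint 2 does not hold.

C1: W = 14 is in {16, 11, 14, 12} — holds.
C2: 13 = 7*1 + 6, so 7 does not divide 13 — does not hold.
C3: |-9 - 14| = 23 — holds.
C4: W + R + U = 14 + 13 + (-4) = 23 — holds.
C5: U + T = -4 + (-12) = -16; -16 < -15 — holds.
C6: W = 14, not > 16; antecedent false, conditional vacuously true — holds.
C7: W = 14 is even — holds.
C8: 5U + 2W = 5(-4) + 2(14) = 8 — holds.
C9: T * Q = -12 * (-9) = 108 — holds.
C10: W + R = 14 + 13 = 27; 27 ≤ 28 — holds.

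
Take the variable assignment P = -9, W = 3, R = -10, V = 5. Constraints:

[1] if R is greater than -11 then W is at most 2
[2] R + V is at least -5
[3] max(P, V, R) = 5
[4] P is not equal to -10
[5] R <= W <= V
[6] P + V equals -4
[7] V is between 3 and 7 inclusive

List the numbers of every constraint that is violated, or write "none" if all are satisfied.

[1] R = -10 > -11, so we need W ≤ 2; but W = 3 > 2  no
[2] R + V = -10 + 5 = -5; -5 ≥ -5  yes
[3] max(-9, 5, -10) = 5  yes
[4] P = -9, and -9 ≠ -10  yes
[5] values -10 <= 3 <= 5  yes
[6] P + V = -9 + 5 = -4  yes
[7] V = 5 lies in [3, 7]  yes

Constraint 1 does not hold.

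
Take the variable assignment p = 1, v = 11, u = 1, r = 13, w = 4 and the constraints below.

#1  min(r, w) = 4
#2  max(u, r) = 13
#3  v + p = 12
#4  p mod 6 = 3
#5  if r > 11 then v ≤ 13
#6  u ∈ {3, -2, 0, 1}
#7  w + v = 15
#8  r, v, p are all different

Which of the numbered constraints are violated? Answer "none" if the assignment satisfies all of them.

The assignment fails constraint 4.

#1 min(13, 4) = 4  holds
#2 max(1, 13) = 13  holds
#3 v + p = 11 + 1 = 12  holds
#4 1 mod 6 = 1, not 3  fails
#5 r = 13 > 11, so we need v ≤ 13; v = 11 ≤ 13  holds
#6 u = 1 is in {3, -2, 0, 1}  holds
#7 w + v = 4 + 11 = 15  holds
#8 values 13, 11, 1 are pairwise distinct  holds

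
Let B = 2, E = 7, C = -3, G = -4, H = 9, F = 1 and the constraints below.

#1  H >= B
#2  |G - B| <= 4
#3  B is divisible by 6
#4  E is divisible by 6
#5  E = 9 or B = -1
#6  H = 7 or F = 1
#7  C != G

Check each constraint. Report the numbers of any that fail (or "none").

#1 H = 9, B = 2; 9 ≥ 2 — holds.
#2 |-4 - 2| = 6; 6 > 4, exceeds bound 4 — does not hold.
#3 2 = 6*0 + 2, so 6 does not divide 2 — does not hold.
#4 7 = 6*1 + 1, so 6 does not divide 7 — does not hold.
#5 E = 7 ≠ 9 and B = 2 ≠ -1; both disjuncts false — does not hold.
#6 H = 9 ≠ 7, but F = 1 = 1 (second disjunct) — holds.
#7 C = -3, G = -4; distinct — holds.

Constraints 2, 3, 4, 5 are violated.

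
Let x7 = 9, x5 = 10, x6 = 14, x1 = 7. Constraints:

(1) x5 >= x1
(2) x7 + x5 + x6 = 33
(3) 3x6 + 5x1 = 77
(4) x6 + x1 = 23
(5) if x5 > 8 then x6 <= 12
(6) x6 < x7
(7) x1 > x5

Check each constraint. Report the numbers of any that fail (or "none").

(1) x5 = 10, x1 = 7; 10 ≥ 7 — satisfied.
(2) x7 + x5 + x6 = 9 + 10 + 14 = 33 — satisfied.
(3) 3x6 + 5x1 = 3(14) + 5(7) = 77 — satisfied.
(4) x6 + x1 = 14 + 7 = 21, not 23 — violated.
(5) x5 = 10 > 8, so we need x6 ≤ 12; but x6 = 14 > 12 — violated.
(6) x6 = 14, x7 = 9; 14 ≥ 9 (want <) — violated.
(7) x1 = 7, x5 = 10; 7 ≤ 10 (want >) — violated.

No — constraints 4, 5, 6, and 7 are not satisfied.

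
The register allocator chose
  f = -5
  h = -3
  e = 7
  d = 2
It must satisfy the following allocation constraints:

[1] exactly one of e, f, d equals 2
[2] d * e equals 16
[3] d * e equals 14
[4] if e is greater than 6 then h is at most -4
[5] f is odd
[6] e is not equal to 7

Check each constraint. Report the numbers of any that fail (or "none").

Constraints 2, 4, and 6 do not hold.

[1] e=7, f=-5, d=2; 1 of them equals 2 — satisfied.
[2] d * e = 2 * 7 = 14, not 16 — violated.
[3] d * e = 2 * 7 = 14 — satisfied.
[4] e = 7 > 6, so we need h ≤ -4; but h = -3 > -4 — violated.
[5] f = -5 is odd — satisfied.
[6] e = 7, but 7 is required to differ — violated.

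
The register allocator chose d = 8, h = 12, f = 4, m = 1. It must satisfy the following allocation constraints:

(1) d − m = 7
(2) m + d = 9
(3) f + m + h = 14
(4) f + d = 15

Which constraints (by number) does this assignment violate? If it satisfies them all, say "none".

(1) d − m = 8 − 1 = 7  ✔
(2) m + d = 1 + 8 = 9  ✔
(3) f + m + h = 4 + 1 + 12 = 17, not 14  ✘
(4) f + d = 4 + 8 = 12, not 15  ✘

Constraints 3 and 4 do not hold.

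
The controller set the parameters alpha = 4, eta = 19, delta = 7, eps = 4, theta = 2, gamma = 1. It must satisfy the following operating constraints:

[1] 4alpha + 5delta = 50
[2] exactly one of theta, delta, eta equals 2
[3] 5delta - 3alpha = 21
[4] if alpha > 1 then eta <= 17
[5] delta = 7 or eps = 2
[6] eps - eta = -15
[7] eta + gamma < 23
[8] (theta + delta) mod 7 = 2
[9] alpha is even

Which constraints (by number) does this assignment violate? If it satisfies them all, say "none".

[1] 4alpha + 5delta = 4(4) + 5(7) = 51, not 50  ✘
[2] theta=2, delta=7, eta=19; 1 of them equals 2  ✔
[3] 5delta - 3alpha = 5(7) - 3(4) = 23, not 21  ✘
[4] alpha = 4 > 1, so we need eta ≤ 17; but eta = 19 > 17  ✘
[5] delta = 7 = 7 (first disjunct)  ✔
[6] eps - eta = 4 - 19 = -15  ✔
[7] eta + gamma = 19 + 1 = 20; 20 < 23  ✔
[8] theta + delta = 9; 9 mod 7 = 2  ✔
[9] alpha = 4 is even  ✔

Constraints 1, 3, 4 are violated.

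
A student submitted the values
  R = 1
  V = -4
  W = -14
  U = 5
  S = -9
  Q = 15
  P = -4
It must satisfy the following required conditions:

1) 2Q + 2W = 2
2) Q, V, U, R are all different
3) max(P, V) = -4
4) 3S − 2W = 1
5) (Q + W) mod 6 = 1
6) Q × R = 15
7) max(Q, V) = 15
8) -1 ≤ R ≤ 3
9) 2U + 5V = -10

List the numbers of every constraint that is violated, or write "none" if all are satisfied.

No violations.

1) 2Q + 2W = 2(15) + 2(-14) = 2 — OK.
2) values 15, -4, 5, 1 are pairwise distinct — OK.
3) max(-4, -4) = -4 — OK.
4) 3S − 2W = 3(-9) − 2(-14) = 1 — OK.
5) Q + W = 1; 1 mod 6 = 1 — OK.
6) Q × R = 15 × 1 = 15 — OK.
7) max(15, -4) = 15 — OK.
8) R = 1 lies in [-1, 3] — OK.
9) 2U + 5V = 2(5) + 5(-4) = -10 — OK.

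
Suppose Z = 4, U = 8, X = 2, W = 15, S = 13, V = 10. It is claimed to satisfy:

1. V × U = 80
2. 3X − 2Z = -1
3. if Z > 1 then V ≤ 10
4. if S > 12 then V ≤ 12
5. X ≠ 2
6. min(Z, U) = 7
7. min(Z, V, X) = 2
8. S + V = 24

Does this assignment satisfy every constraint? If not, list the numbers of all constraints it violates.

The assignment fails constraints 2, 5, 6, and 8.

1. V × U = 10 × 8 = 80  OK
2. 3X − 2Z = 3(2) − 2(4) = -2, not -1  FAIL
3. Z = 4 > 1, so we need V ≤ 10; V = 10 ≤ 10  OK
4. S = 13 > 12, so we need V ≤ 12; V = 10 ≤ 12  OK
5. X = 2, but 2 is required to differ  FAIL
6. min(4, 8) = 4, not 7  FAIL
7. min(4, 10, 2) = 2  OK
8. S + V = 13 + 10 = 23, not 24  FAIL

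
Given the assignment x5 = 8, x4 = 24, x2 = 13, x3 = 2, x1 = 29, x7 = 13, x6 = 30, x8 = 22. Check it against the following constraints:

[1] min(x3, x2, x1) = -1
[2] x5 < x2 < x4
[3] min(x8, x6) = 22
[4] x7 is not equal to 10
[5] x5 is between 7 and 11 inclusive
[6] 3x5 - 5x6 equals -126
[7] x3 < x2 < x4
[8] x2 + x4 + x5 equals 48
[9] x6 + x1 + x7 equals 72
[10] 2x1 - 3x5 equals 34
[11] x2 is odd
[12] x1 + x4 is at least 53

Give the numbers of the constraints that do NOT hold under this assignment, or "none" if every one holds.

[1] min(2, 13, 29) = 2, not -1  ✗
[2] values 8 < 13 < 24  ✓
[3] min(22, 30) = 22  ✓
[4] x7 = 13, and 13 ≠ 10  ✓
[5] x5 = 8 lies in [7, 11]  ✓
[6] 3x5 - 5x6 = 3(8) - 5(30) = -126  ✓
[7] values 2 < 13 < 24  ✓
[8] x2 + x4 + x5 = 13 + 24 + 8 = 45, not 48  ✗
[9] x6 + x1 + x7 = 30 + 29 + 13 = 72  ✓
[10] 2x1 - 3x5 = 2(29) - 3(8) = 34  ✓
[11] x2 = 13 is odd  ✓
[12] x1 + x4 = 29 + 24 = 53; 53 ≥ 53  ✓

Constraints 1 and 8 do not hold.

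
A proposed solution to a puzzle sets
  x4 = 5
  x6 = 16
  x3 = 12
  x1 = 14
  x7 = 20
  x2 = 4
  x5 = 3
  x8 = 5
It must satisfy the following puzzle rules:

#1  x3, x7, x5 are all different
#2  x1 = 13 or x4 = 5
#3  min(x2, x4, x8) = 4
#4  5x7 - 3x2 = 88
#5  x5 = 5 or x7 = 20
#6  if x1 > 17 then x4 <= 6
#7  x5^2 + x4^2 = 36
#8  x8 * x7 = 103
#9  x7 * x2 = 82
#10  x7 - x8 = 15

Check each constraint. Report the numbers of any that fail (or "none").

#1 values 12, 20, 3 are pairwise distinct — holds.
#2 x1 = 14 ≠ 13, but x4 = 5 = 5 (second disjunct) — holds.
#3 min(4, 5, 5) = 4 — holds.
#4 5x7 - 3x2 = 5(20) - 3(4) = 88 — holds.
#5 x5 = 3 ≠ 5, but x7 = 20 = 20 (second disjunct) — holds.
#6 x1 = 14, not > 17; antecedent false, conditional vacuously true — holds.
#7 x5^2 + x4^2 = 3^2 + 5^2 = 9 + 25 = 34, not 36 — fails.
#8 x8 * x7 = 5 * 20 = 100, not 103 — fails.
#9 x7 * x2 = 20 * 4 = 80, not 82 — fails.
#10 x7 - x8 = 20 - 5 = 15 — holds.

The assignment fails constraints 7, 8, and 9.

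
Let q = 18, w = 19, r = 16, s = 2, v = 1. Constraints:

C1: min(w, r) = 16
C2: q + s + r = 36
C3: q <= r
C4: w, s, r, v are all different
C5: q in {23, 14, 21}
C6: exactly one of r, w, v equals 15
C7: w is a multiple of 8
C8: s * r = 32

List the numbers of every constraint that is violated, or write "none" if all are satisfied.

No — constraints 3, 5, 6, and 7 are not satisfied.

C1: min(19, 16) = 16  OK
C2: q + s + r = 18 + 2 + 16 = 36  OK
C3: q = 18, r = 16; 18 > 16 (want ≤)  FAIL
C4: values 19, 2, 16, 1 are pairwise distinct  OK
C5: q = 18 is not in {23, 14, 21}  FAIL
C6: r=16, w=19, v=1; 0 of them equal 15, not exactly one  FAIL
C7: 19 = 8*2 + 3, so 8 does not divide 19  FAIL
C8: s * r = 2 * 16 = 32  OK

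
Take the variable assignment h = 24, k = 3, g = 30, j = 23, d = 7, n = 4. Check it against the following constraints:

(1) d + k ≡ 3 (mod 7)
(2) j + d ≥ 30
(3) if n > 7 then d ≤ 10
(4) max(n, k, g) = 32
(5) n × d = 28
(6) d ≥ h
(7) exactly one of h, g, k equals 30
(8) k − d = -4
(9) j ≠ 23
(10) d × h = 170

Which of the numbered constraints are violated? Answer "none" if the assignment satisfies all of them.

Violated: 4, 6, 9, and 10.

(1) d + k = 10; 10 mod 7 = 3 — OK.
(2) j + d = 23 + 7 = 30; 30 ≥ 30 — OK.
(3) n = 4, not > 7; antecedent false, conditional vacuously true — OK.
(4) max(4, 3, 30) = 30, not 32 — violated.
(5) n × d = 4 × 7 = 28 — OK.
(6) d = 7, h = 24; 7 < 24 (want ≥) — violated.
(7) h=24, g=30, k=3; 1 of them equals 30 — OK.
(8) k − d = 3 − 7 = -4 — OK.
(9) j = 23, but 23 is required to differ — violated.
(10) d × h = 7 × 24 = 168, not 170 — violated.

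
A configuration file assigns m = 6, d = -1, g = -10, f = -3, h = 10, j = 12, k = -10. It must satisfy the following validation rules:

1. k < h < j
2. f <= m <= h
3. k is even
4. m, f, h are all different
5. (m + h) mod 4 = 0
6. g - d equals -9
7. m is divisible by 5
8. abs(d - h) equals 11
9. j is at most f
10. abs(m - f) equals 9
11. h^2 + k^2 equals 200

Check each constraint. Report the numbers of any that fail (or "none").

1. values -10 < 10 < 12 — OK.
2. values -3 <= 6 <= 10 — OK.
3. k = -10 is even — OK.
4. values 6, -3, 10 are pairwise distinct — OK.
5. m + h = 16; 16 mod 4 = 0 — OK.
6. g - d = -10 - (-1) = -9 — OK.
7. 6 = 5*1 + 1, so 5 does not divide 6 — violated.
8. abs(-1 - 10) = 11 — OK.
9. j = 12, f = -3; 12 > -3 (want ≤) — violated.
10. abs(6 - (-3)) = 9 — OK.
11. h^2 + k^2 = 10^2 + (-10)^2 = 100 + 100 = 200 — OK.

No — constraints 7 and 9 are not satisfied.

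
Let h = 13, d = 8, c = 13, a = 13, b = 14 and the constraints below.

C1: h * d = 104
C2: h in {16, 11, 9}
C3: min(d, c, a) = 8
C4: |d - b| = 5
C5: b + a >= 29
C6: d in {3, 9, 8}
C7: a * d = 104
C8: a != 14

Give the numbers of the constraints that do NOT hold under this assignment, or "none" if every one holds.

C1: h * d = 13 * 8 = 104  OK
C2: h = 13 is not in {16, 11, 9}  FAIL
C3: min(8, 13, 13) = 8  OK
C4: |8 - 14| = 6, not 5  FAIL
C5: b + a = 14 + 13 = 27; 27 < 29, bound 29 not met  FAIL
C6: d = 8 is in {3, 9, 8}  OK
C7: a * d = 13 * 8 = 104  OK
C8: a = 13, and 13 ≠ 14  OK

The assignment fails constraints 2, 4, and 5.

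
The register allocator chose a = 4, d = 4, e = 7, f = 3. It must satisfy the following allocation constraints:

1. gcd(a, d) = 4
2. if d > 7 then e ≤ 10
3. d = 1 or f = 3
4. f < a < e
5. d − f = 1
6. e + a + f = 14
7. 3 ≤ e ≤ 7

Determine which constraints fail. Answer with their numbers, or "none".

The assignment satisfies every constraint.

1. gcd(4, 4) = 4  ✓
2. d = 4, not > 7; antecedent false, conditional vacuously true  ✓
3. d = 4 ≠ 1, but f = 3 = 3 (second disjunct)  ✓
4. values 3 < 4 < 7  ✓
5. d − f = 4 − 3 = 1  ✓
6. e + a + f = 7 + 4 + 3 = 14  ✓
7. e = 7 lies in [3, 7]  ✓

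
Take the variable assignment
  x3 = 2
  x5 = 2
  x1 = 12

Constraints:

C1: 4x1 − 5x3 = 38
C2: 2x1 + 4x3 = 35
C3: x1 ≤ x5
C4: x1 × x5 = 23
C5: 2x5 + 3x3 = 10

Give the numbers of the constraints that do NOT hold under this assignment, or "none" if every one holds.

Constraints 2, 3, 4 are violated.

C1: 4x1 − 5x3 = 4(12) − 5(2) = 38 — holds.
C2: 2x1 + 4x3 = 2(12) + 4(2) = 32, not 35 — does not hold.
C3: x1 = 12, x5 = 2; 12 > 2 (want ≤) — does not hold.
C4: x1 × x5 = 12 × 2 = 24, not 23 — does not hold.
C5: 2x5 + 3x3 = 2(2) + 3(2) = 10 — holds.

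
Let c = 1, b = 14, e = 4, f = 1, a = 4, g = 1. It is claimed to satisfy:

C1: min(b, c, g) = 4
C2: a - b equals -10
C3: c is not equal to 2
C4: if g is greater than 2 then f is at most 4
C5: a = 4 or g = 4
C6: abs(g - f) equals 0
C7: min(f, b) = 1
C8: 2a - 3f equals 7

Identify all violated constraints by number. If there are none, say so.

No — constraints 1, 8 are not satisfied.

C1: min(14, 1, 1) = 1, not 4  false
C2: a - b = 4 - 14 = -10  true
C3: c = 1, and 1 ≠ 2  true
C4: g = 1, not > 2; antecedent false, conditional vacuously true  true
C5: a = 4 = 4 (first disjunct)  true
C6: abs(1 - 1) = 0  true
C7: min(1, 14) = 1  true
C8: 2a - 3f = 2(4) - 3(1) = 5, not 7  false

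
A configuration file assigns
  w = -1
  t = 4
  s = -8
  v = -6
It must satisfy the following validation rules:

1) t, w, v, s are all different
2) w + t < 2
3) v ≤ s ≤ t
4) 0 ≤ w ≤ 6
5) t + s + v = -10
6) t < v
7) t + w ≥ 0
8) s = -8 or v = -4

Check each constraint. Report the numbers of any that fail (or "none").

Constraints 2, 3, 4, 6 are violated.

1) values 4, -1, -6, -8 are pairwise distinct  ✓
2) w + t = -1 + 4 = 3; 3 ≥ 2, bound 2 not met  ✗
3) values -6, -8, 4; v = -6 is not ≤ s = -8  ✗
4) w = -1 is outside [0, 6]  ✗
5) t + s + v = 4 + (-8) + (-6) = -10  ✓
6) t = 4, v = -6; 4 ≥ -6 (want <)  ✗
7) t + w = 4 + (-1) = 3; 3 ≥ 0  ✓
8) s = -8 = -8 (first disjunct)  ✓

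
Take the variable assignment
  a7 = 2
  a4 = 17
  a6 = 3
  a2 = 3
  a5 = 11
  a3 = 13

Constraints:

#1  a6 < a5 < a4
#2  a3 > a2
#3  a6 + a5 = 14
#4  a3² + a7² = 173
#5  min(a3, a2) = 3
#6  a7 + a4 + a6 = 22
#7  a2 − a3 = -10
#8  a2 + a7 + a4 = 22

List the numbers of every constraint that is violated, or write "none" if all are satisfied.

#1 values 3 < 11 < 17  ✓
#2 a3 = 13, a2 = 3; 13 > 3  ✓
#3 a6 + a5 = 3 + 11 = 14  ✓
#4 a3² + a7² = 13² + 2² = 169 + 4 = 173  ✓
#5 min(13, 3) = 3  ✓
#6 a7 + a4 + a6 = 2 + 17 + 3 = 22  ✓
#7 a2 − a3 = 3 − 13 = -10  ✓
#8 a2 + a7 + a4 = 3 + 2 + 17 = 22  ✓

All constraints are satisfied.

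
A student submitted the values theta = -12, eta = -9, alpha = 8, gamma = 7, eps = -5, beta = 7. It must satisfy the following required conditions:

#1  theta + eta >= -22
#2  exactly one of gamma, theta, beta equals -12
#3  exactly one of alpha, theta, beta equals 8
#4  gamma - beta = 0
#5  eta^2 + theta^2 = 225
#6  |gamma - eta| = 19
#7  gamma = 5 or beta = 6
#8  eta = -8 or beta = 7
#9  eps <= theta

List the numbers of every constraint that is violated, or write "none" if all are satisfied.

#1 theta + eta = -12 + (-9) = -21; -21 ≥ -22  true
#2 gamma=7, theta=-12, beta=7; 1 of them equals -12  true
#3 alpha=8, theta=-12, beta=7; 1 of them equals 8  true
#4 gamma - beta = 7 - 7 = 0  true
#5 eta^2 + theta^2 = (-9)^2 + (-12)^2 = 81 + 144 = 225  true
#6 |7 - (-9)| = 16, not 19  false
#7 gamma = 7 ≠ 5 and beta = 7 ≠ 6; both disjuncts false  false
#8 eta = -9 ≠ -8, but beta = 7 = 7 (second disjunct)  true
#9 eps = -5, theta = -12; -5 > -12 (want ≤)  false

The assignment fails constraints 6, 7, 9.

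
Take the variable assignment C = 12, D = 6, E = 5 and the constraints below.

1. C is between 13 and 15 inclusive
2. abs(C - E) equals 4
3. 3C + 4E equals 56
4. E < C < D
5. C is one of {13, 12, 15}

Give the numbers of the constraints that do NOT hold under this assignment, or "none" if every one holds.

1. C = 12 is outside [13, 15] — does not hold.
2. abs(12 - 5) = 7, not 4 — does not hold.
3. 3C + 4E = 3(12) + 4(5) = 56 — holds.
4. values 5, 12, 6; C = 12 is not < D = 6 — does not hold.
5. C = 12 is in {13, 12, 15} — holds.

The assignment fails constraints 1, 2, and 4.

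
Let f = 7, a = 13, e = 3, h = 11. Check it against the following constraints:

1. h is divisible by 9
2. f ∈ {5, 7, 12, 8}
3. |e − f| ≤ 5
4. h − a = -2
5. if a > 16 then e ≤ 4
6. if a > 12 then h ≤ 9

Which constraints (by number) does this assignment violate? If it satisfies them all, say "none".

Constraints 1 and 6 do not hold.

1. 11 = 9×1 + 2, so 9 does not divide 11 — does not hold.
2. f = 7 is in {5, 7, 12, 8} — holds.
3. |3 − 7| = 4; 4 ≤ 5 — holds.
4. h − a = 11 − 13 = -2 — holds.
5. a = 13, not > 16; antecedent false, conditional vacuously true — holds.
6. a = 13 > 12, so we need h ≤ 9; but h = 11 > 9 — does not hold.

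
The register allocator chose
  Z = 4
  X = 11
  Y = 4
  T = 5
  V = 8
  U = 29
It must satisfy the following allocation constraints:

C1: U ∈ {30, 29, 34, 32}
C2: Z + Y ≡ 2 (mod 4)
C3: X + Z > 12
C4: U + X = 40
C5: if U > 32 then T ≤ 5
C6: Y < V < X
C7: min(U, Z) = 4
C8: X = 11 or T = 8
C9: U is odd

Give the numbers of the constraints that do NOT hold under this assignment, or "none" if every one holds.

C1: U = 29 is in {30, 29, 34, 32} — holds.
C2: Z + Y = 8; 8 mod 4 = 0, not 2 — fails.
C3: X + Z = 11 + 4 = 15; 15 > 12 — holds.
C4: U + X = 29 + 11 = 40 — holds.
C5: U = 29, not > 32; antecedent false, conditional vacuously true — holds.
C6: values 4 < 8 < 11 — holds.
C7: min(29, 4) = 4 — holds.
C8: X = 11 = 11 (first disjunct) — holds.
C9: U = 29 is odd — holds.

The assignment fails constraint 2.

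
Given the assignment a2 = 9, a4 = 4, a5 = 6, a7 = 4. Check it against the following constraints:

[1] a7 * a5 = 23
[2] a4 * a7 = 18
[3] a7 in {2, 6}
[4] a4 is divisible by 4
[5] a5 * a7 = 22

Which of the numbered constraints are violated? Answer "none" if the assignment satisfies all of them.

[1] a7 * a5 = 4 * 6 = 24, not 23  FAIL
[2] a4 * a7 = 4 * 4 = 16, not 18  FAIL
[3] a7 = 4 is not in {2, 6}  FAIL
[4] 4 / 4 = 1, so 4 divides 4  OK
[5] a5 * a7 = 6 * 4 = 24, not 22  FAIL

No — constraints 1, 2, 3, 5 are not satisfied.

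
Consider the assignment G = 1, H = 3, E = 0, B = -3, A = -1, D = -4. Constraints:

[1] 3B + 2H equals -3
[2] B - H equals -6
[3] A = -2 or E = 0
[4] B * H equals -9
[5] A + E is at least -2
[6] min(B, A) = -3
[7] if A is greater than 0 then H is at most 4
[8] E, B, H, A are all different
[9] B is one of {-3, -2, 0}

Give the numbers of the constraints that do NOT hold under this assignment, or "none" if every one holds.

The assignment satisfies every constraint.

[1] 3B + 2H = 3(-3) + 2(3) = -3  ✓
[2] B - H = -3 - 3 = -6  ✓
[3] A = -1 ≠ -2, but E = 0 = 0 (second disjunct)  ✓
[4] B * H = -3 * 3 = -9  ✓
[5] A + E = -1 + 0 = -1; -1 ≥ -2  ✓
[6] min(-3, -1) = -3  ✓
[7] A = -1, not > 0; antecedent false, conditional vacuously true  ✓
[8] values 0, -3, 3, -1 are pairwise distinct  ✓
[9] B = -3 is in {-3, -2, 0}  ✓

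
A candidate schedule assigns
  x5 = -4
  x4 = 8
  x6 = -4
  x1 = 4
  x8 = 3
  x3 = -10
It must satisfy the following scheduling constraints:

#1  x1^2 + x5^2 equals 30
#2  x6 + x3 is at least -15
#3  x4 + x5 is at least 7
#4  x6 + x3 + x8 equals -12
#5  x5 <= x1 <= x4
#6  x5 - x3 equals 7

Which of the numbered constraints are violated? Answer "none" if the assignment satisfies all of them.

The assignment fails constraints 1, 3, 4, 6.

#1 x1^2 + x5^2 = 4^2 + (-4)^2 = 16 + 16 = 32, not 30  FAIL
#2 x6 + x3 = -4 + (-10) = -14; -14 ≥ -15  OK
#3 x4 + x5 = 8 + (-4) = 4; 4 < 7, bound 7 not met  FAIL
#4 x6 + x3 + x8 = -4 + (-10) + 3 = -11, not -12  FAIL
#5 values -4 <= 4 <= 8  OK
#6 x5 - x3 = -4 - (-10) = 6, not 7  FAIL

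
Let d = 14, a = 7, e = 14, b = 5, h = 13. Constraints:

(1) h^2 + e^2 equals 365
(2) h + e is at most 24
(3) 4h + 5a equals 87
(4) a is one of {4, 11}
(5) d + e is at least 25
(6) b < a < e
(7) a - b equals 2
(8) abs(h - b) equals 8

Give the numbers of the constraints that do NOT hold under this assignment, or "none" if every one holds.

(1) h^2 + e^2 = 13^2 + 14^2 = 169 + 196 = 365 — holds.
(2) h + e = 13 + 14 = 27; 27 > 24, bound 24 not met — fails.
(3) 4h + 5a = 4(13) + 5(7) = 87 — holds.
(4) a = 7 is not in {4, 11} — fails.
(5) d + e = 14 + 14 = 28; 28 ≥ 25 — holds.
(6) values 5 < 7 < 14 — holds.
(7) a - b = 7 - 5 = 2 — holds.
(8) abs(13 - 5) = 8 — holds.

Constraints 2, 4 do not hold.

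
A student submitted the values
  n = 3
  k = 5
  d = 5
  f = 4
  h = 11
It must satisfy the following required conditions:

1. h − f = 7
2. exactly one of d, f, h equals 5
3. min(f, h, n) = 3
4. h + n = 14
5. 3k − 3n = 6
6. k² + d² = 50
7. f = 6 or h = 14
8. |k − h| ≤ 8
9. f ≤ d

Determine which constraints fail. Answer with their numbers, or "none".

1. h − f = 11 − 4 = 7  true
2. d=5, f=4, h=11; 1 of them equals 5  true
3. min(4, 11, 3) = 3  true
4. h + n = 11 + 3 = 14  true
5. 3k − 3n = 3(5) − 3(3) = 6  true
6. k² + d² = 5² + 5² = 25 + 25 = 50  true
7. f = 4 ≠ 6 and h = 11 ≠ 14; both disjuncts false  false
8. |5 − 11| = 6; 6 ≤ 8  true
9. f = 4, d = 5; 4 ≤ 5  true

No — constraint 7 is not satisfied.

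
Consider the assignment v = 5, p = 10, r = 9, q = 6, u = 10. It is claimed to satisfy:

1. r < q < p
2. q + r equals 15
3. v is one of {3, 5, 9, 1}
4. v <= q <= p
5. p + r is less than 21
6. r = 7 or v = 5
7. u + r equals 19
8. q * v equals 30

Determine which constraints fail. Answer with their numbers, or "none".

1. values 9, 6, 10; r = 9 is not < q = 6 — fails.
2. q + r = 6 + 9 = 15 — holds.
3. v = 5 is in {3, 5, 9, 1} — holds.
4. values 5 <= 6 <= 10 — holds.
5. p + r = 10 + 9 = 19; 19 < 21 — holds.
6. r = 9 ≠ 7, but v = 5 = 5 (second disjunct) — holds.
7. u + r = 10 + 9 = 19 — holds.
8. q * v = 6 * 5 = 30 — holds.

Constraint 1 is violated.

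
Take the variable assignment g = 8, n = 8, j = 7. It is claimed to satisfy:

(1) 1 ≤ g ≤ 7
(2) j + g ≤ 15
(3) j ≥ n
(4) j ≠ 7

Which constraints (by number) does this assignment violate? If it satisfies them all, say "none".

Constraints 1, 3, 4 do not hold.

(1) g = 8 is outside [1, 7]  false
(2) j + g = 7 + 8 = 15; 15 ≤ 15  true
(3) j = 7, n = 8; 7 < 8 (want ≥)  false
(4) j = 7, but 7 is required to differ  false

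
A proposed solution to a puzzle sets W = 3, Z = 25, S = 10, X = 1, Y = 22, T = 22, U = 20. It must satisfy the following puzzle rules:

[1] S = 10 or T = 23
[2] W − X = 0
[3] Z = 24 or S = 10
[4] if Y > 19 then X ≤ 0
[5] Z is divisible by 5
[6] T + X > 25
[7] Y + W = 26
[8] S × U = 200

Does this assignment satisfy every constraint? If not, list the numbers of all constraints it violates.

The assignment fails constraints 2, 4, 6, 7.

[1] S = 10 = 10 (first disjunct) — holds.
[2] W − X = 3 − 1 = 2, not 0 — does not hold.
[3] Z = 25 ≠ 24, but S = 10 = 10 (second disjunct) — holds.
[4] Y = 22 > 19, so we need X ≤ 0; but X = 1 > 0 — does not hold.
[5] 25 / 5 = 5, so 5 divides 25 — holds.
[6] T + X = 22 + 1 = 23; 23 ≤ 25, bound 25 not met — does not hold.
[7] Y + W = 22 + 3 = 25, not 26 — does not hold.
[8] S × U = 10 × 20 = 200 — holds.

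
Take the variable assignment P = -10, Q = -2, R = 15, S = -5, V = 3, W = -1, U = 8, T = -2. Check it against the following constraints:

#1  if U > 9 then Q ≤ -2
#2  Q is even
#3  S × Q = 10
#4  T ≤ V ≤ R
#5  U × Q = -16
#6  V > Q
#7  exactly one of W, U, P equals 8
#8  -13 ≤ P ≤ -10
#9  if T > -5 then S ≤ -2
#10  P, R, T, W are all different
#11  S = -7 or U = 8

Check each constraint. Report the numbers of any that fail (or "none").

None — every constraint holds.

#1 U = 8, not > 9; antecedent false, conditional vacuously true — holds.
#2 Q = -2 is even — holds.
#3 S × Q = -5 × (-2) = 10 — holds.
#4 values -2 ≤ 3 ≤ 15 — holds.
#5 U × Q = 8 × (-2) = -16 — holds.
#6 V = 3, Q = -2; 3 > -2 — holds.
#7 W=-1, U=8, P=-10; 1 of them equals 8 — holds.
#8 P = -10 lies in [-13, -10] — holds.
#9 T = -2 > -5, so we need S ≤ -2; S = -5 ≤ -2 — holds.
#10 values -10, 15, -2, -1 are pairwise distinct — holds.
#11 S = -5 ≠ -7, but U = 8 = 8 (second disjunct) — holds.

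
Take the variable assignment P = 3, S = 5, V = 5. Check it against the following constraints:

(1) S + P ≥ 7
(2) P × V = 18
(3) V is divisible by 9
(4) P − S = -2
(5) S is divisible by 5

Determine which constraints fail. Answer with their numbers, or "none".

(1) S + P = 5 + 3 = 8; 8 ≥ 7  true
(2) P × V = 3 × 5 = 15, not 18  false
(3) 5 = 9×0 + 5, so 9 does not divide 5  false
(4) P − S = 3 − 5 = -2  true
(5) 5 / 5 = 1, so 5 divides 5  true

Constraints 2, 3 are violated.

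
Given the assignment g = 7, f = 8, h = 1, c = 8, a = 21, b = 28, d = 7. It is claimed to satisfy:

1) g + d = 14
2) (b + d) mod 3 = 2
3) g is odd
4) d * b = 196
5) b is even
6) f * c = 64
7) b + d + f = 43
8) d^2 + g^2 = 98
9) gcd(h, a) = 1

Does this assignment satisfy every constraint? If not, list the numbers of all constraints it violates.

1) g + d = 7 + 7 = 14 — satisfied.
2) b + d = 35; 35 mod 3 = 2 — satisfied.
3) g = 7 is odd — satisfied.
4) d * b = 7 * 28 = 196 — satisfied.
5) b = 28 is even — satisfied.
6) f * c = 8 * 8 = 64 — satisfied.
7) b + d + f = 28 + 7 + 8 = 43 — satisfied.
8) d^2 + g^2 = 7^2 + 7^2 = 49 + 49 = 98 — satisfied.
9) gcd(1, 21) = 1 — satisfied.

All constraints are satisfied.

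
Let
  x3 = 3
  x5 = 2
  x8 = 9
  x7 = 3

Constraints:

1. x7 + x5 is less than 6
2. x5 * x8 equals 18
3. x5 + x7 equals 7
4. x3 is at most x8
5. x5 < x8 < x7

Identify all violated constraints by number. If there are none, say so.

1. x7 + x5 = 3 + 2 = 5; 5 < 6 — satisfied.
2. x5 * x8 = 2 * 9 = 18 — satisfied.
3. x5 + x7 = 2 + 3 = 5, not 7 — violated.
4. x3 = 3, x8 = 9; 3 ≤ 9 — satisfied.
5. values 2, 9, 3; x8 = 9 is not < x7 = 3 — violated.

No — constraints 3 and 5 are not satisfied.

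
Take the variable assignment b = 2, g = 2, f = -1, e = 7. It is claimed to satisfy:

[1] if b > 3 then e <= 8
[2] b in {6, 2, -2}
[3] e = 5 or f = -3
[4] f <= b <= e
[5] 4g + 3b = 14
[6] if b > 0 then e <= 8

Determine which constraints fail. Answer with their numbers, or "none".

Constraint 3 does not hold.

[1] b = 2, not > 3; antecedent false, conditional vacuously true — OK.
[2] b = 2 is in {6, 2, -2} — OK.
[3] e = 7 ≠ 5 and f = -1 ≠ -3; both disjuncts false — violated.
[4] values -1 <= 2 <= 7 — OK.
[5] 4g + 3b = 4(2) + 3(2) = 14 — OK.
[6] b = 2 > 0, so we need e ≤ 8; e = 7 ≤ 8 — OK.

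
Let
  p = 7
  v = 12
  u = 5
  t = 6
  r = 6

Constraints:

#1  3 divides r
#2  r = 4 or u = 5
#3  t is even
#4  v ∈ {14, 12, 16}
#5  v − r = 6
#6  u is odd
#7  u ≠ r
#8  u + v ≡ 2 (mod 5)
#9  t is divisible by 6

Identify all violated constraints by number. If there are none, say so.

No violations.

#1 6 / 3 = 2, so 3 divides 6  yes
#2 r = 6 ≠ 4, but u = 5 = 5 (second disjunct)  yes
#3 t = 6 is even  yes
#4 v = 12 is in {14, 12, 16}  yes
#5 v − r = 12 − 6 = 6  yes
#6 u = 5 is odd  yes
#7 u = 5, r = 6; distinct  yes
#8 u + v = 17; 17 mod 5 = 2  yes
#9 6 / 6 = 1, so 6 divides 6  yes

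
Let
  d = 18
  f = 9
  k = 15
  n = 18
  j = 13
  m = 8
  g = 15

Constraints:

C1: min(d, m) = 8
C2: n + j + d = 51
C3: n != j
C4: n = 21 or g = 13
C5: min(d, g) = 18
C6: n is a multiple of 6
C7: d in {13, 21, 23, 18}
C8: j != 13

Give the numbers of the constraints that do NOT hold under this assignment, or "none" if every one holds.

C1: min(18, 8) = 8 — holds.
C2: n + j + d = 18 + 13 + 18 = 49, not 51 — does not hold.
C3: n = 18, j = 13; distinct — holds.
C4: n = 18 ≠ 21 and g = 15 ≠ 13; both disjuncts false — does not hold.
C5: min(18, 15) = 15, not 18 — does not hold.
C6: 18 / 6 = 3, so 6 divides 18 — holds.
C7: d = 18 is in {13, 21, 23, 18} — holds.
C8: j = 13, but 13 is required to differ — does not hold.

Constraints 2, 4, 5, and 8 are violated.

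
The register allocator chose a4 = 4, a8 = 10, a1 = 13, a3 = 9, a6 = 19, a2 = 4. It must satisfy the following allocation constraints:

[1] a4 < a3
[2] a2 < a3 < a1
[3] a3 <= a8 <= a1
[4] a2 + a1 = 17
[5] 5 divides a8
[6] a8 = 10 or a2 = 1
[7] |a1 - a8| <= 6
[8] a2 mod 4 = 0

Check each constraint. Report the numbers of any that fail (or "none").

[1] a4 = 4, a3 = 9; 4 < 9 — holds.
[2] values 4 < 9 < 13 — holds.
[3] values 9 <= 10 <= 13 — holds.
[4] a2 + a1 = 4 + 13 = 17 — holds.
[5] 10 / 5 = 2, so 5 divides 10 — holds.
[6] a8 = 10 = 10 (first disjunct) — holds.
[7] |13 - 10| = 3; 3 ≤ 6 — holds.
[8] 4 mod 4 = 0 — holds.

The assignment satisfies every constraint.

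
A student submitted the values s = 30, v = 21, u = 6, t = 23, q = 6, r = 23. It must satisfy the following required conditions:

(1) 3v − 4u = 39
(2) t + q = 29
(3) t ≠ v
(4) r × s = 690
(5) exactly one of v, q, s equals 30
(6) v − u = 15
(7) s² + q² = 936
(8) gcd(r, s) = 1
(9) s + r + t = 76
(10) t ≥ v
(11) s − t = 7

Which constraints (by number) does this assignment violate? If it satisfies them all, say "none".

(1) 3v − 4u = 3(21) − 4(6) = 39  OK
(2) t + q = 23 + 6 = 29  OK
(3) t = 23, v = 21; distinct  OK
(4) r × s = 23 × 30 = 690  OK
(5) v=21, q=6, s=30; 1 of them equals 30  OK
(6) v − u = 21 − 6 = 15  OK
(7) s² + q² = 30² + 6² = 900 + 36 = 936  OK
(8) gcd(23, 30) = 1  OK
(9) s + r + t = 30 + 23 + 23 = 76  OK
(10) t = 23, v = 21; 23 ≥ 21  OK
(11) s − t = 30 − 23 = 7  OK

All constraints are satisfied.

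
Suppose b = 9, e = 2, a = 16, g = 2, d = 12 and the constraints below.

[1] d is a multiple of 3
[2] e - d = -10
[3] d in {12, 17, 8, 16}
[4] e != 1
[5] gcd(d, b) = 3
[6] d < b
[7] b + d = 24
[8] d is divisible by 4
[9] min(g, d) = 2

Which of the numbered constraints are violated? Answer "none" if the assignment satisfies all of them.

Constraints 6 and 7 do not hold.

[1] 12 / 3 = 4, so 3 divides 12 — OK.
[2] e - d = 2 - 12 = -10 — OK.
[3] d = 12 is in {12, 17, 8, 16} — OK.
[4] e = 2, and 2 ≠ 1 — OK.
[5] gcd(12, 9) = 3 — OK.
[6] d = 12, b = 9; 12 ≥ 9 (want <) — violated.
[7] b + d = 9 + 12 = 21, not 24 — violated.
[8] 12 / 4 = 3, so 4 divides 12 — OK.
[9] min(2, 12) = 2 — OK.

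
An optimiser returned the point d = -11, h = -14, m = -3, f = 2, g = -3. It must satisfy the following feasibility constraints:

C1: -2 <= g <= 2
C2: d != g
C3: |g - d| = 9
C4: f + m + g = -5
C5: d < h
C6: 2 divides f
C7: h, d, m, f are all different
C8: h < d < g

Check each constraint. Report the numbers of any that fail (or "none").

No — constraints 1, 3, 4, 5 are not satisfied.

C1: g = -3 is outside [-2, 2] — violated.
C2: d = -11, g = -3; distinct — satisfied.
C3: |-3 - (-11)| = 8, not 9 — violated.
C4: f + m + g = 2 + (-3) + (-3) = -4, not -5 — violated.
C5: d = -11, h = -14; -11 ≥ -14 (want <) — violated.
C6: 2 / 2 = 1, so 2 divides 2 — satisfied.
C7: values -14, -11, -3, 2 are pairwise distinct — satisfied.
C8: values -14 < -11 < -3 — satisfied.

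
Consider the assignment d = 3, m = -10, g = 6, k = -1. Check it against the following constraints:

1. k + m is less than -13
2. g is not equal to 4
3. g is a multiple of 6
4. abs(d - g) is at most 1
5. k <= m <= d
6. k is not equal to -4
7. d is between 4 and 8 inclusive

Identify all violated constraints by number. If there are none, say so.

1. k + m = -1 + (-10) = -11; -11 ≥ -13, bound -13 not met — violated.
2. g = 6, and 6 ≠ 4 — satisfied.
3. 6 / 6 = 1, so 6 divides 6 — satisfied.
4. abs(3 - 6) = 3; 3 > 1, exceeds bound 1 — violated.
5. values -1, -10, 3; k = -1 is not <= m = -10 — violated.
6. k = -1, and -1 ≠ -4 — satisfied.
7. d = 3 is outside [4, 8] — violated.

Violated: 1, 4, 5, and 7.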